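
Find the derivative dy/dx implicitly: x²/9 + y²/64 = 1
Apply d/dx to both sides, remembering that y depends on x. Each occurrence of y therefore brings in a y' = dy/dx via the chain rule.

With F(x, y) equal to the left-hand side minus the right, differentiate F term by term:
  d/dx[x^2/9] = 2x/9
  d/dx[y^2/64] = y·y'/32
  d/dx[-1] = 0
Adding these up, d/dx[F] = 0 becomes
  (2x/9) + (y/32)·y' = 0,
so isolating y',
  dy/dx = -(2x/9)/(y/32) = -64x/(9y)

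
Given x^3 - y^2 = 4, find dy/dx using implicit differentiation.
Differentiate the relation implicitly: treat y = y(x) and apply the chain rule, so every y-derivative picks up a y' = dy/dx factor.

With everything moved to the left-hand side, differentiate term by term:
  d/dx[x^3] = 3x^2
  d/dx[-y^2] = -2y·y'
  d/dx[-4] = 0

Separating the contributions that come from x directly and those that come through y:
  without y':      3x^2
  multiplying y':  -2y

so (3x^2) + (-2y)·y' = 0, and therefore
  dy/dx = -(3x^2)/(-2y) = 3x^2/(2y)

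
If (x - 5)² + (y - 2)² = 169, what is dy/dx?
Take d/dx of both sides. Since y is implicitly a function of x, the chain rule attaches a y' = dy/dx factor whenever we differentiate through y.

Set F(x, y) = (left side) − (right side), so the curve is F = 0. Differentiating each term of F:
  d/dx[(x - 5)^2] = 2x - 10
  d/dx[(y - 2)^2] = 2·y'(y - 2)
  d/dx[-169] = 0

Collecting, the y'-free part is the partial derivative in x and the y' coefficient is the partial derivative in y:
  ∂F/∂x = 2x - 10
  ∂F/∂y = 2y - 4

so d/dx[F(x, y(x))] = ∂F/∂x + (∂F/∂y)·y' = 0. Rearranging,
  dy/dx = -(∂F/∂x)/(∂F/∂y) = -(2x - 10)/(2y - 4) = (5 - x)/(y - 2)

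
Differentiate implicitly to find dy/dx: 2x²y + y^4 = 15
Differentiate the relation implicitly: treat y = y(x) and apply the chain rule, so every y-derivative picks up a y' = dy/dx factor.

With everything moved to the left-hand side, differentiate term by term:
  d/dx[2x^2y] = 2x^2·y' + 4xy
  d/dx[y^4] = 4y^3·y'
  d/dx[-15] = 0

Separating the contributions that come from x directly and those that come through y:
  without y':      4xy
  multiplying y':  2x^2 + 4y^3

so (4xy) + (2x^2 + 4y^3)·y' = 0, and therefore
  dy/dx = -(4xy)/(2x^2 + 4y^3) = -2xy/(x^2 + 2y^3)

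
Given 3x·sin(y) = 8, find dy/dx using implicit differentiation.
Differentiate the relation implicitly: treat y = y(x) and apply the chain rule, so every y-derivative picks up a y' = dy/dx factor.

With everything moved to the left-hand side, differentiate term by term:
  d/dx[3x·sin(y)] = 3x·y'·cos(y) + 3sin(y)
  d/dx[-8] = 0

Separating the contributions that come from x directly and those that come through y:
  without y':      3sin(y)
  multiplying y':  3x·cos(y)

so (3sin(y)) + (3x·cos(y))·y' = 0, and therefore
  dy/dx = -(3sin(y))/(3x·cos(y)) = -tan(y)/x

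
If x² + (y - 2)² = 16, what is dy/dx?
Take d/dx of both sides. Since y is implicitly a function of x, the chain rule attaches a y' = dy/dx factor whenever we differentiate through y.

Set F(x, y) = (left side) − (right side), so the curve is F = 0. Differentiating each term of F:
  d/dx[x^2] = 2x
  d/dx[(y - 2)^2] = 2·y'(y - 2)
  d/dx[-16] = 0

Collecting, the y'-free part is the partial derivative in x and the y' coefficient is the partial derivative in y:
  ∂F/∂x = 2x
  ∂F/∂y = 2y - 4

so d/dx[F(x, y(x))] = ∂F/∂x + (∂F/∂y)·y' = 0. Rearranging,
  dy/dx = -(∂F/∂x)/(∂F/∂y) = -(2x)/(2y - 4) = -x/(y - 2)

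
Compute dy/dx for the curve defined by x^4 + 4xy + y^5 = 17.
Differentiate the relation implicitly: treat y = y(x) and apply the chain rule, so every y-derivative picks up a y' = dy/dx factor.

With everything moved to the left-hand side, differentiate term by term:
  d/dx[x^4] = 4x^3
  d/dx[4xy] = 4x·y' + 4y
  d/dx[y^5] = 5y^4·y'
  d/dx[-17] = 0

Separating the contributions that come from x directly and those that come through y:
  without y':      4x^3 + 4y
  multiplying y':  4x + 5y^4

so (4x^3 + 4y) + (4x + 5y^4)·y' = 0, and therefore
  dy/dx = -(4x^3 + 4y)/(4x + 5y^4) = 4(-x^3 - y)/(4x + 5y^4)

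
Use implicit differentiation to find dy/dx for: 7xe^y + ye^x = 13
Differentiate the relation implicitly: treat y = y(x) and apply the chain rule, so every y-derivative picks up a y' = dy/dx factor.

With everything moved to the left-hand side, differentiate term by term:
  d/dx[7x·e^(y)] = 7x·y'·e^(y) + 7e^(y)
  d/dx[y·e^(x)] = y·e^(x) + y'·e^(x)
  d/dx[-13] = 0

Separating the contributions that come from x directly and those that come through y:
  without y':      y·e^(x) + 7e^(y)
  multiplying y':  7x·e^(y) + e^(x)

so (y·e^(x) + 7e^(y)) + (7x·e^(y) + e^(x))·y' = 0, and therefore
  dy/dx = -(y·e^(x) + 7e^(y))/(7x·e^(y) + e^(x)) = (-y·e^(x) - 7e^(y))/(7x·e^(y) + e^(x))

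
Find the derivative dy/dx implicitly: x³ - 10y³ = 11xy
Differentiate the relation implicitly: treat y = y(x) and apply the chain rule, so every y-derivative picks up a y' = dy/dx factor.

With everything moved to the left-hand side, differentiate term by term:
  d/dx[x^3] = 3x^2
  d/dx[-11xy] = -11x·y' - 11y
  d/dx[-10y^3] = -30y^2·y'

Separating the contributions that come from x directly and those that come through y:
  without y':      3x^2 - 11y
  multiplying y':  -11x - 30y^2

so (3x^2 - 11y) + (-11x - 30y^2)·y' = 0, and therefore
  dy/dx = -(3x^2 - 11y)/(-11x - 30y^2) = (3x^2 - 11y)/(11x + 30y^2)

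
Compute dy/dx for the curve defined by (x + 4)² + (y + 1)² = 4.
Apply d/dx to both sides, remembering that y depends on x. Each occurrence of y therefore brings in a y' = dy/dx via the chain rule.

With F(x, y) equal to the left-hand side minus the right, differentiate F term by term:
  d/dx[(x + 4)^2] = 2x + 8
  d/dx[(y + 1)^2] = 2·y'(y + 1)
  d/dx[-4] = 0
Adding these up, d/dx[F] = 0 becomes
  (2x + 8) + (2y + 2)·y' = 0,
so isolating y',
  dy/dx = -(2x + 8)/(2y + 2) = (-x - 4)/(y + 1)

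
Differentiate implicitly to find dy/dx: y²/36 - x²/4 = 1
Apply d/dx to both sides, remembering that y depends on x. Each occurrence of y therefore brings in a y' = dy/dx via the chain rule.

With F(x, y) equal to the left-hand side minus the right, differentiate F term by term:
  d/dx[-x^2/4] = -x/2
  d/dx[y^2/36] = y·y'/18
  d/dx[-1] = 0
Adding these up, d/dx[F] = 0 becomes
  (-x/2) + (y/18)·y' = 0,
so isolating y',
  dy/dx = -(-x/2)/(y/18) = 9x/y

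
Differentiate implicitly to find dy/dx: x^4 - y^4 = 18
Differentiate the relation implicitly: treat y = y(x) and apply the chain rule, so every y-derivative picks up a y' = dy/dx factor.

With everything moved to the left-hand side, differentiate term by term:
  d/dx[x^4] = 4x^3
  d/dx[-y^4] = -4y^3·y'
  d/dx[-18] = 0

Separating the contributions that come from x directly and those that come through y:
  without y':      4x^3
  multiplying y':  -4y^3

so (4x^3) + (-4y^3)·y' = 0, and therefore
  dy/dx = -(4x^3)/(-4y^3) = x^3/y^3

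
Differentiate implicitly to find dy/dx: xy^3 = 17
Apply d/dx to both sides, remembering that y depends on x. Each occurrence of y therefore brings in a y' = dy/dx via the chain rule.

With F(x, y) equal to the left-hand side minus the right, differentiate F term by term:
  d/dx[xy^3] = 3xy^2·y' + y^3
  d/dx[-17] = 0
Adding these up, d/dx[F] = 0 becomes
  (y^3) + (3xy^2)·y' = 0,
so isolating y',
  dy/dx = -(y^3)/(3xy^2) = -y/(3x)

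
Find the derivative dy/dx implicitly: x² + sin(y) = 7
Apply d/dx to both sides, remembering that y depends on x. Each occurrence of y therefore brings in a y' = dy/dx via the chain rule.

With F(x, y) equal to the left-hand side minus the right, differentiate F term by term:
  d/dx[x^2] = 2x
  d/dx[sin(y)] = y'·cos(y)
  d/dx[-7] = 0
Adding these up, d/dx[F] = 0 becomes
  (2x) + (cos(y))·y' = 0,
so isolating y',
  dy/dx = -(2x)/(cos(y)) = -2x/cos(y)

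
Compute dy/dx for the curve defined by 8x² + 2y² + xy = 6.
Take d/dx of both sides. Since y is implicitly a function of x, the chain rule attaches a y' = dy/dx factor whenever we differentiate through y.

Set F(x, y) = (left side) − (right side), so the curve is F = 0. Differentiating each term of F:
  d/dx[8x^2] = 16x
  d/dx[xy] = x·y' + y
  d/dx[2y^2] = 4y·y'
  d/dx[-6] = 0

Collecting, the y'-free part is the partial derivative in x and the y' coefficient is the partial derivative in y:
  ∂F/∂x = 16x + y
  ∂F/∂y = x + 4y

so d/dx[F(x, y(x))] = ∂F/∂x + (∂F/∂y)·y' = 0. Rearranging,
  dy/dx = -(∂F/∂x)/(∂F/∂y) = -(16x + y)/(x + 4y) = (-16x - y)/(x + 4y)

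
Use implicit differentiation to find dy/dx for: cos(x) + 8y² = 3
Take d/dx of both sides. Since y is implicitly a function of x, the chain rule attaches a y' = dy/dx factor whenever we differentiate through y.

Set F(x, y) = (left side) − (right side), so the curve is F = 0. Differentiating each term of F:
  d/dx[8y^2] = 16y·y'
  d/dx[cos(x)] = -sin(x)
  d/dx[-3] = 0

Collecting, the y'-free part is the partial derivative in x and the y' coefficient is the partial derivative in y:
  ∂F/∂x = -sin(x)
  ∂F/∂y = 16y

so d/dx[F(x, y(x))] = ∂F/∂x + (∂F/∂y)·y' = 0. Rearranging,
  dy/dx = -(∂F/∂x)/(∂F/∂y) = -(-sin(x))/(16y) = sin(x)/(16y)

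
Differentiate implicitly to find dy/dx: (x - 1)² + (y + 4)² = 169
Take d/dx of both sides. Since y is implicitly a function of x, the chain rule attaches a y' = dy/dx factor whenever we differentiate through y.

Set F(x, y) = (left side) − (right side), so the curve is F = 0. Differentiating each term of F:
  d/dx[(x - 1)^2] = 2x - 2
  d/dx[(y + 4)^2] = 2·y'(y + 4)
  d/dx[-169] = 0

Collecting, the y'-free part is the partial derivative in x and the y' coefficient is the partial derivative in y:
  ∂F/∂x = 2x - 2
  ∂F/∂y = 2y + 8

so d/dx[F(x, y(x))] = ∂F/∂x + (∂F/∂y)·y' = 0. Rearranging,
  dy/dx = -(∂F/∂x)/(∂F/∂y) = -(2x - 2)/(2y + 8) = (1 - x)/(y + 4)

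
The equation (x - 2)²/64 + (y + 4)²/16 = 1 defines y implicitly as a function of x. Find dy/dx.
Apply d/dx to both sides, remembering that y depends on x. Each occurrence of y therefore brings in a y' = dy/dx via the chain rule.

With F(x, y) equal to the left-hand side minus the right, differentiate F term by term:
  d/dx[(x - 2)^2/64] = x/32 - 1/16
  d/dx[(y + 4)^2/16] = y'(y + 4)/8
  d/dx[-1] = 0
Adding these up, d/dx[F] = 0 becomes
  (x/32 - 1/16) + (y/8 + 1/2)·y' = 0,
so isolating y',
  dy/dx = -(x/32 - 1/16)/(y/8 + 1/2)
        = -((x - 2)/32)/((y + 4)/8) = (2 - x)/(4(y + 4))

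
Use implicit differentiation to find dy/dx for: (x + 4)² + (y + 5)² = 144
Take d/dx of both sides. Since y is implicitly a function of x, the chain rule attaches a y' = dy/dx factor whenever we differentiate through y.

Set F(x, y) = (left side) − (right side), so the curve is F = 0. Differentiating each term of F:
  d/dx[(x + 4)^2] = 2x + 8
  d/dx[(y + 5)^2] = 2·y'(y + 5)
  d/dx[-144] = 0

Collecting, the y'-free part is the partial derivative in x and the y' coefficient is the partial derivative in y:
  ∂F/∂x = 2x + 8
  ∂F/∂y = 2y + 10

so d/dx[F(x, y(x))] = ∂F/∂x + (∂F/∂y)·y' = 0. Rearranging,
  dy/dx = -(∂F/∂x)/(∂F/∂y) = -(2x + 8)/(2y + 10) = (-x - 4)/(y + 5)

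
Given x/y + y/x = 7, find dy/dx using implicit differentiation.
Differentiate the relation implicitly: treat y = y(x) and apply the chain rule, so every y-derivative picks up a y' = dy/dx factor.

With everything moved to the left-hand side, differentiate term by term:
  d/dx[x/y] = -x·y'/y^2 + 1/y
  d/dx[y/x] = y'/x - y/x^2
  d/dx[-7] = 0

Separating the contributions that come from x directly and those that come through y:
  without y':      1/y - y/x^2
  multiplying y':  -x/y^2 + 1/x

so (1/y - y/x^2) + (-x/y^2 + 1/x)·y' = 0, and therefore
  dy/dx = -(1/y - y/x^2)/(-x/y^2 + 1/x)
        = -((x - y)(x + y)/(x^2y))/(-(x - y)(x + y)/(xy^2)) = y/x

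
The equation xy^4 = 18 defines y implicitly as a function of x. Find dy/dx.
Differentiate the relation implicitly: treat y = y(x) and apply the chain rule, so every y-derivative picks up a y' = dy/dx factor.

With everything moved to the left-hand side, differentiate term by term:
  d/dx[xy^4] = 4xy^3·y' + y^4
  d/dx[-18] = 0

Separating the contributions that come from x directly and those that come through y:
  without y':      y^4
  multiplying y':  4xy^3

so (y^4) + (4xy^3)·y' = 0, and therefore
  dy/dx = -(y^4)/(4xy^3) = -y/(4x)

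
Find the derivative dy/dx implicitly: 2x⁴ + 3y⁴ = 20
Take d/dx of both sides. Since y is implicitly a function of x, the chain rule attaches a y' = dy/dx factor whenever we differentiate through y.

Set F(x, y) = (left side) − (right side), so the curve is F = 0. Differentiating each term of F:
  d/dx[2x^4] = 8x^3
  d/dx[3y^4] = 12y^3·y'
  d/dx[-20] = 0

Collecting, the y'-free part is the partial derivative in x and the y' coefficient is the partial derivative in y:
  ∂F/∂x = 8x^3
  ∂F/∂y = 12y^3

so d/dx[F(x, y(x))] = ∂F/∂x + (∂F/∂y)·y' = 0. Rearranging,
  dy/dx = -(∂F/∂x)/(∂F/∂y) = -(8x^3)/(12y^3) = -2x^3/(3y^3)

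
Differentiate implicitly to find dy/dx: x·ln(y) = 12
Differentiate the relation implicitly: treat y = y(x) and apply the chain rule, so every y-derivative picks up a y' = dy/dx factor.

With everything moved to the left-hand side, differentiate term by term:
  d/dx[x·ln(y)] = x·y'/y + ln(y)
  d/dx[-12] = 0

Separating the contributions that come from x directly and those that come through y:
  without y':      ln(y)
  multiplying y':  x/y

so (ln(y)) + (x/y)·y' = 0, and therefore
  dy/dx = -(ln(y))/(x/y) = -y·ln(y)/x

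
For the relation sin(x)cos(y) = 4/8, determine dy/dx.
Differentiate both sides with respect to x, treating y as y(x). By the chain rule, any term containing y contributes a factor of y' = dy/dx when we differentiate it.

Move every term to one side and write the relation as F(x, y) = 0. Term by term,
  d/dx[sin(x)·cos(y)] = -y'·sin(x)·sin(y) + cos(x)·cos(y)
  d/dx[-1/2] = 0

The pieces without y' make up ∂F/∂x and the coefficient of y' is ∂F/∂y:
  ∂F/∂x = cos(x)·cos(y),
  ∂F/∂y = -sin(x)·sin(y).

Since d/dx[F] = ∂F/∂x + (∂F/∂y)·y' = 0, solve for y':
  (∂F/∂y)·y' = -∂F/∂x
  dy/dx = -(∂F/∂x)/(∂F/∂y) = -(cos(x)·cos(y))/(-sin(x)·sin(y)) = 1/(tan(x)·tan(y))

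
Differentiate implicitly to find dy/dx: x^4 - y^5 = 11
Differentiate the relation implicitly: treat y = y(x) and apply the chain rule, so every y-derivative picks up a y' = dy/dx factor.

With everything moved to the left-hand side, differentiate term by term:
  d/dx[x^4] = 4x^3
  d/dx[-y^5] = -5y^4·y'
  d/dx[-11] = 0

Separating the contributions that come from x directly and those that come through y:
  without y':      4x^3
  multiplying y':  -5y^4

so (4x^3) + (-5y^4)·y' = 0, and therefore
  dy/dx = -(4x^3)/(-5y^4) = 4x^3/(5y^4)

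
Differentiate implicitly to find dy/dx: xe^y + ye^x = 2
Apply d/dx to both sides, remembering that y depends on x. Each occurrence of y therefore brings in a y' = dy/dx via the chain rule.

With F(x, y) equal to the left-hand side minus the right, differentiate F term by term:
  d/dx[x·e^(y)] = x·y'·e^(y) + e^(y)
  d/dx[y·e^(x)] = y·e^(x) + y'·e^(x)
  d/dx[-2] = 0
Adding these up, d/dx[F] = 0 becomes
  (y·e^(x) + e^(y)) + (x·e^(y) + e^(x))·y' = 0,
so isolating y',
  dy/dx = -(y·e^(x) + e^(y))/(x·e^(y) + e^(x)) = (-y·e^(x) - e^(y))/(x·e^(y) + e^(x))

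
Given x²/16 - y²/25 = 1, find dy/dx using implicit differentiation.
Differentiate both sides with respect to x, treating y as y(x). By the chain rule, any term containing y contributes a factor of y' = dy/dx when we differentiate it.

Move every term to one side and write the relation as F(x, y) = 0. Term by term,
  d/dx[x^2/16] = x/8
  d/dx[-y^2/25] = -2y·y'/25
  d/dx[-1] = 0

The pieces without y' make up ∂F/∂x and the coefficient of y' is ∂F/∂y:
  ∂F/∂x = x/8,
  ∂F/∂y = -2y/25.

Since d/dx[F] = ∂F/∂x + (∂F/∂y)·y' = 0, solve for y':
  (∂F/∂y)·y' = -∂F/∂x
  dy/dx = -(∂F/∂x)/(∂F/∂y) = -(x/8)/(-2y/25) = 25x/(16y)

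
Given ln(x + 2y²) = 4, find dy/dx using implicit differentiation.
Take d/dx of both sides. Since y is implicitly a function of x, the chain rule attaches a y' = dy/dx factor whenever we differentiate through y.

Set F(x, y) = (left side) − (right side), so the curve is F = 0. Differentiating each term of F:
  d/dx[ln(x + 2y^2)] = (4y·y' + 1)/(x + 2y^2)
  d/dx[-4] = 0

Collecting, the y'-free part is the partial derivative in x and the y' coefficient is the partial derivative in y:
  ∂F/∂x = 1/(x + 2y^2)
  ∂F/∂y = 4y/(x + 2y^2)

so d/dx[F(x, y(x))] = ∂F/∂x + (∂F/∂y)·y' = 0. Rearranging,
  dy/dx = -(∂F/∂x)/(∂F/∂y) = -(1/(x + 2y^2))/(4y/(x + 2y^2)) = -1/(4y)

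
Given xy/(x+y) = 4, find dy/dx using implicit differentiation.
Take d/dx of both sides. Since y is implicitly a function of x, the chain rule attaches a y' = dy/dx factor whenever we differentiate through y.

Set F(x, y) = (left side) − (right side), so the curve is F = 0. Differentiating each term of F:
  d/dx[xy/(x + y)] = xy(-y' - 1)/(x + y)^2 + x·y'/(x + y) + y/(x + y)
  d/dx[-4] = 0

Collecting, the y'-free part is the partial derivative in x and the y' coefficient is the partial derivative in y:
  ∂F/∂x = -xy/(x + y)^2 + y/(x + y)
  ∂F/∂y = -xy/(x + y)^2 + x/(x + y)

so d/dx[F(x, y(x))] = ∂F/∂x + (∂F/∂y)·y' = 0. Rearranging,
  dy/dx = -(∂F/∂x)/(∂F/∂y) = -(-xy/(x + y)^2 + y/(x + y))/(-xy/(x + y)^2 + x/(x + y))
        = -(y^2/(x + y)^2)/(x^2/(x + y)^2) = -y^2/x^2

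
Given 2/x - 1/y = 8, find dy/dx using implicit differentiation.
Apply d/dx to both sides, remembering that y depends on x. Each occurrence of y therefore brings in a y' = dy/dx via the chain rule.

With F(x, y) equal to the left-hand side minus the right, differentiate F term by term:
  d/dx[-1/y] = y'/y^2
  d/dx[2/x] = -2/x^2
  d/dx[-8] = 0
Adding these up, d/dx[F] = 0 becomes
  (-2/x^2) + (y^(-2))·y' = 0,
so isolating y',
  dy/dx = -(-2/x^2)/(y^(-2)) = 2y^2/x^2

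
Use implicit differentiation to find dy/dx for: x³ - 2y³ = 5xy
Take d/dx of both sides. Since y is implicitly a function of x, the chain rule attaches a y' = dy/dx factor whenever we differentiate through y.

Set F(x, y) = (left side) − (right side), so the curve is F = 0. Differentiating each term of F:
  d/dx[x^3] = 3x^2
  d/dx[-5xy] = -5x·y' - 5y
  d/dx[-2y^3] = -6y^2·y'

Collecting, the y'-free part is the partial derivative in x and the y' coefficient is the partial derivative in y:
  ∂F/∂x = 3x^2 - 5y
  ∂F/∂y = -5x - 6y^2

so d/dx[F(x, y(x))] = ∂F/∂x + (∂F/∂y)·y' = 0. Rearranging,
  dy/dx = -(∂F/∂x)/(∂F/∂y) = -(3x^2 - 5y)/(-5x - 6y^2) = (3x^2 - 5y)/(5x + 6y^2)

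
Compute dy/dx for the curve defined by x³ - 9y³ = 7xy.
Differentiate the relation implicitly: treat y = y(x) and apply the chain rule, so every y-derivative picks up a y' = dy/dx factor.

With everything moved to the left-hand side, differentiate term by term:
  d/dx[x^3] = 3x^2
  d/dx[-7xy] = -7x·y' - 7y
  d/dx[-9y^3] = -27y^2·y'

Separating the contributions that come from x directly and those that come through y:
  without y':      3x^2 - 7y
  multiplying y':  -7x - 27y^2

so (3x^2 - 7y) + (-7x - 27y^2)·y' = 0, and therefore
  dy/dx = -(3x^2 - 7y)/(-7x - 27y^2) = (3x^2 - 7y)/(7x + 27y^2)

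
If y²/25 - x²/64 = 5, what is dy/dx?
Differentiate both sides with respect to x, treating y as y(x). By the chain rule, any term containing y contributes a factor of y' = dy/dx when we differentiate it.

Move every term to one side and write the relation as F(x, y) = 0. Term by term,
  d/dx[-x^2/64] = -x/32
  d/dx[y^2/25] = 2y·y'/25
  d/dx[-5] = 0

The pieces without y' make up ∂F/∂x and the coefficient of y' is ∂F/∂y:
  ∂F/∂x = -x/32,
  ∂F/∂y = 2y/25.

Since d/dx[F] = ∂F/∂x + (∂F/∂y)·y' = 0, solve for y':
  (∂F/∂y)·y' = -∂F/∂x
  dy/dx = -(∂F/∂x)/(∂F/∂y) = -(-x/32)/(2y/25) = 25x/(64y)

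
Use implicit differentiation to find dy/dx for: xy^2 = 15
Take d/dx of both sides. Since y is implicitly a function of x, the chain rule attaches a y' = dy/dx factor whenever we differentiate through y.

Set F(x, y) = (left side) − (right side), so the curve is F = 0. Differentiating each term of F:
  d/dx[xy^2] = 2xy·y' + y^2
  d/dx[-15] = 0

Collecting, the y'-free part is the partial derivative in x and the y' coefficient is the partial derivative in y:
  ∂F/∂x = y^2
  ∂F/∂y = 2xy

so d/dx[F(x, y(x))] = ∂F/∂x + (∂F/∂y)·y' = 0. Rearranging,
  dy/dx = -(∂F/∂x)/(∂F/∂y) = -(y^2)/(2xy) = -y/(2x)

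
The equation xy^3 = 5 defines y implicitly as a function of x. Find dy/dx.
Apply d/dx to both sides, remembering that y depends on x. Each occurrence of y therefore brings in a y' = dy/dx via the chain rule.

With F(x, y) equal to the left-hand side minus the right, differentiate F term by term:
  d/dx[xy^3] = 3xy^2·y' + y^3
  d/dx[-5] = 0
Adding these up, d/dx[F] = 0 becomes
  (y^3) + (3xy^2)·y' = 0,
so isolating y',
  dy/dx = -(y^3)/(3xy^2) = -y/(3x)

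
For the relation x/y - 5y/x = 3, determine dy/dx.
Differentiate both sides with respect to x, treating y as y(x). By the chain rule, any term containing y contributes a factor of y' = dy/dx when we differentiate it.

Move every term to one side and write the relation as F(x, y) = 0. Term by term,
  d/dx[x/y] = -x·y'/y^2 + 1/y
  d/dx[-5y/x] = -5·y'/x + 5y/x^2
  d/dx[-3] = 0

The pieces without y' make up ∂F/∂x and the coefficient of y' is ∂F/∂y:
  ∂F/∂x = 1/y + 5y/x^2,
  ∂F/∂y = -x/y^2 - 5/x.

Since d/dx[F] = ∂F/∂x + (∂F/∂y)·y' = 0, solve for y':
  (∂F/∂y)·y' = -∂F/∂x
  dy/dx = -(∂F/∂x)/(∂F/∂y) = -(1/y + 5y/x^2)/(-x/y^2 - 5/x)
        = -((x^2 + 5y^2)/(x^2y))/(-(x^2 + 5y^2)/(xy^2)) = y/x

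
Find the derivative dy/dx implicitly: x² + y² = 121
Take d/dx of both sides. Since y is implicitly a function of x, the chain rule attaches a y' = dy/dx factor whenever we differentiate through y.

Set F(x, y) = (left side) − (right side), so the curve is F = 0. Differentiating each term of F:
  d/dx[x^2] = 2x
  d/dx[y^2] = 2y·y'
  d/dx[-121] = 0

Collecting, the y'-free part is the partial derivative in x and the y' coefficient is the partial derivative in y:
  ∂F/∂x = 2x
  ∂F/∂y = 2y

so d/dx[F(x, y(x))] = ∂F/∂x + (∂F/∂y)·y' = 0. Rearranging,
  dy/dx = -(∂F/∂x)/(∂F/∂y) = -(2x)/(2y) = -x/y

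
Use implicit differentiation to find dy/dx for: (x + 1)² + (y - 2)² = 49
Differentiate both sides with respect to x, treating y as y(x). By the chain rule, any term containing y contributes a factor of y' = dy/dx when we differentiate it.

Move every term to one side and write the relation as F(x, y) = 0. Term by term,
  d/dx[(x + 1)^2] = 2x + 2
  d/dx[(y - 2)^2] = 2·y'(y - 2)
  d/dx[-49] = 0

The pieces without y' make up ∂F/∂x and the coefficient of y' is ∂F/∂y:
  ∂F/∂x = 2x + 2,
  ∂F/∂y = 2y - 4.

Since d/dx[F] = ∂F/∂x + (∂F/∂y)·y' = 0, solve for y':
  (∂F/∂y)·y' = -∂F/∂x
  dy/dx = -(∂F/∂x)/(∂F/∂y) = -(2x + 2)/(2y - 4) = (-x - 1)/(y - 2)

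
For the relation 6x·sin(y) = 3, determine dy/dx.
Differentiate both sides with respect to x, treating y as y(x). By the chain rule, any term containing y contributes a factor of y' = dy/dx when we differentiate it.

Move every term to one side and write the relation as F(x, y) = 0. Term by term,
  d/dx[6x·sin(y)] = 6x·y'·cos(y) + 6sin(y)
  d/dx[-3] = 0

The pieces without y' make up ∂F/∂x and the coefficient of y' is ∂F/∂y:
  ∂F/∂x = 6sin(y),
  ∂F/∂y = 6x·cos(y).

Since d/dx[F] = ∂F/∂x + (∂F/∂y)·y' = 0, solve for y':
  (∂F/∂y)·y' = -∂F/∂x
  dy/dx = -(∂F/∂x)/(∂F/∂y) = -(6sin(y))/(6x·cos(y)) = -tan(y)/x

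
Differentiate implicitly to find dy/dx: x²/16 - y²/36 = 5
Differentiate the relation implicitly: treat y = y(x) and apply the chain rule, so every y-derivative picks up a y' = dy/dx factor.

With everything moved to the left-hand side, differentiate term by term:
  d/dx[x^2/16] = x/8
  d/dx[-y^2/36] = -y·y'/18
  d/dx[-5] = 0

Separating the contributions that come from x directly and those that come through y:
  without y':      x/8
  multiplying y':  -y/18

so (x/8) + (-y/18)·y' = 0, and therefore
  dy/dx = -(x/8)/(-y/18) = 9x/(4y)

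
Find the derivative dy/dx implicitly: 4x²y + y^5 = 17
Differentiate the relation implicitly: treat y = y(x) and apply the chain rule, so every y-derivative picks up a y' = dy/dx factor.

With everything moved to the left-hand side, differentiate term by term:
  d/dx[4x^2y] = 4x^2·y' + 8xy
  d/dx[y^5] = 5y^4·y'
  d/dx[-17] = 0

Separating the contributions that come from x directly and those that come through y:
  without y':      8xy
  multiplying y':  4x^2 + 5y^4

so (8xy) + (4x^2 + 5y^4)·y' = 0, and therefore
  dy/dx = -(8xy)/(4x^2 + 5y^4) = -8xy/(4x^2 + 5y^4)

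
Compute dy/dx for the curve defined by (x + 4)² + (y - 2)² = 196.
Take d/dx of both sides. Since y is implicitly a function of x, the chain rule attaches a y' = dy/dx factor whenever we differentiate through y.

Set F(x, y) = (left side) − (right side), so the curve is F = 0. Differentiating each term of F:
  d/dx[(x + 4)^2] = 2x + 8
  d/dx[(y - 2)^2] = 2·y'(y - 2)
  d/dx[-196] = 0

Collecting, the y'-free part is the partial derivative in x and the y' coefficient is the partial derivative in y:
  ∂F/∂x = 2x + 8
  ∂F/∂y = 2y - 4

so d/dx[F(x, y(x))] = ∂F/∂x + (∂F/∂y)·y' = 0. Rearranging,
  dy/dx = -(∂F/∂x)/(∂F/∂y) = -(2x + 8)/(2y - 4) = (-x - 4)/(y - 2)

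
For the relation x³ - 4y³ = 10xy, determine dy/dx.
Take d/dx of both sides. Since y is implicitly a function of x, the chain rule attaches a y' = dy/dx factor whenever we differentiate through y.

Set F(x, y) = (left side) − (right side), so the curve is F = 0. Differentiating each term of F:
  d/dx[x^3] = 3x^2
  d/dx[-10xy] = -10x·y' - 10y
  d/dx[-4y^3] = -12y^2·y'

Collecting, the y'-free part is the partial derivative in x and the y' coefficient is the partial derivative in y:
  ∂F/∂x = 3x^2 - 10y
  ∂F/∂y = -10x - 12y^2

so d/dx[F(x, y(x))] = ∂F/∂x + (∂F/∂y)·y' = 0. Rearranging,
  dy/dx = -(∂F/∂x)/(∂F/∂y) = -(3x^2 - 10y)/(-10x - 12y^2) = (3x^2 - 10y)/(2(5x + 6y^2))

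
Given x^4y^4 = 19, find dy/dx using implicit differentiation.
Differentiate both sides with respect to x, treating y as y(x). By the chain rule, any term containing y contributes a factor of y' = dy/dx when we differentiate it.

Move every term to one side and write the relation as F(x, y) = 0. Term by term,
  d/dx[x^4y^4] = 4x^4y^3·y' + 4x^3y^4
  d/dx[-19] = 0

The pieces without y' make up ∂F/∂x and the coefficient of y' is ∂F/∂y:
  ∂F/∂x = 4x^3y^4,
  ∂F/∂y = 4x^4y^3.

Since d/dx[F] = ∂F/∂x + (∂F/∂y)·y' = 0, solve for y':
  (∂F/∂y)·y' = -∂F/∂x
  dy/dx = -(∂F/∂x)/(∂F/∂y) = -(4x^3y^4)/(4x^4y^3) = -y/x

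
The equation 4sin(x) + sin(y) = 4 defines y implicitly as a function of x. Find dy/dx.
Take d/dx of both sides. Since y is implicitly a function of x, the chain rule attaches a y' = dy/dx factor whenever we differentiate through y.

Set F(x, y) = (left side) − (right side), so the curve is F = 0. Differentiating each term of F:
  d/dx[4sin(x)] = 4cos(x)
  d/dx[sin(y)] = y'·cos(y)
  d/dx[-4] = 0

Collecting, the y'-free part is the partial derivative in x and the y' coefficient is the partial derivative in y:
  ∂F/∂x = 4cos(x)
  ∂F/∂y = cos(y)

so d/dx[F(x, y(x))] = ∂F/∂x + (∂F/∂y)·y' = 0. Rearranging,
  dy/dx = -(∂F/∂x)/(∂F/∂y) = -(4cos(x))/(cos(y)) = -4cos(x)/cos(y)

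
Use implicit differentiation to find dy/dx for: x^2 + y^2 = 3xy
Take d/dx of both sides. Since y is implicitly a function of x, the chain rule attaches a y' = dy/dx factor whenever we differentiate through y.

Set F(x, y) = (left side) − (right side), so the curve is F = 0. Differentiating each term of F:
  d/dx[x^2] = 2x
  d/dx[-3xy] = -3x·y' - 3y
  d/dx[y^2] = 2y·y'

Collecting, the y'-free part is the partial derivative in x and the y' coefficient is the partial derivative in y:
  ∂F/∂x = 2x - 3y
  ∂F/∂y = -3x + 2y

so d/dx[F(x, y(x))] = ∂F/∂x + (∂F/∂y)·y' = 0. Rearranging,
  dy/dx = -(∂F/∂x)/(∂F/∂y) = -(2x - 3y)/(-3x + 2y) = (2x - 3y)/(3x - 2y)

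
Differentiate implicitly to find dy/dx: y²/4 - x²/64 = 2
Differentiate both sides with respect to x, treating y as y(x). By the chain rule, any term containing y contributes a factor of y' = dy/dx when we differentiate it.

Move every term to one side and write the relation as F(x, y) = 0. Term by term,
  d/dx[-x^2/64] = -x/32
  d/dx[y^2/4] = y·y'/2
  d/dx[-2] = 0

The pieces without y' make up ∂F/∂x and the coefficient of y' is ∂F/∂y:
  ∂F/∂x = -x/32,
  ∂F/∂y = y/2.

Since d/dx[F] = ∂F/∂x + (∂F/∂y)·y' = 0, solve for y':
  (∂F/∂y)·y' = -∂F/∂x
  dy/dx = -(∂F/∂x)/(∂F/∂y) = -(-x/32)/(y/2) = x/(16y)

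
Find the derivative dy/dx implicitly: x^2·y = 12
Differentiate both sides with respect to x, treating y as y(x). By the chain rule, any term containing y contributes a factor of y' = dy/dx when we differentiate it.

Move every term to one side and write the relation as F(x, y) = 0. Term by term,
  d/dx[x^2y] = x^2·y' + 2xy
  d/dx[-12] = 0

The pieces without y' make up ∂F/∂x and the coefficient of y' is ∂F/∂y:
  ∂F/∂x = 2xy,
  ∂F/∂y = x^2.

Since d/dx[F] = ∂F/∂x + (∂F/∂y)·y' = 0, solve for y':
  (∂F/∂y)·y' = -∂F/∂x
  dy/dx = -(∂F/∂x)/(∂F/∂y) = -(2xy)/(x^2) = -2y/x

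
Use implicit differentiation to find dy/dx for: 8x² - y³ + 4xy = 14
Apply d/dx to both sides, remembering that y depends on x. Each occurrence of y therefore brings in a y' = dy/dx via the chain rule.

With F(x, y) equal to the left-hand side minus the right, differentiate F term by term:
  d/dx[8x^2] = 16x
  d/dx[4xy] = 4x·y' + 4y
  d/dx[-y^3] = -3y^2·y'
  d/dx[-14] = 0
Adding these up, d/dx[F] = 0 becomes
  (16x + 4y) + (4x - 3y^2)·y' = 0,
so isolating y',
  dy/dx = -(16x + 4y)/(4x - 3y^2) = 4(-4x - y)/(4x - 3y^2)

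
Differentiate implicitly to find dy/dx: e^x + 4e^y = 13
Apply d/dx to both sides, remembering that y depends on x. Each occurrence of y therefore brings in a y' = dy/dx via the chain rule.

With F(x, y) equal to the left-hand side minus the right, differentiate F term by term:
  d/dx[e^(x)] = e^(x)
  d/dx[4e^(y)] = 4·y'·e^(y)
  d/dx[-13] = 0
Adding these up, d/dx[F] = 0 becomes
  (e^(x)) + (4e^(y))·y' = 0,
so isolating y',
  dy/dx = -(e^(x))/(4e^(y)) = -e^(x - y)/4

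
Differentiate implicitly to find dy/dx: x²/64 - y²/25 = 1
Apply d/dx to both sides, remembering that y depends on x. Each occurrence of y therefore brings in a y' = dy/dx via the chain rule.

With F(x, y) equal to the left-hand side minus the right, differentiate F term by term:
  d/dx[x^2/64] = x/32
  d/dx[-y^2/25] = -2y·y'/25
  d/dx[-1] = 0
Adding these up, d/dx[F] = 0 becomes
  (x/32) + (-2y/25)·y' = 0,
so isolating y',
  dy/dx = -(x/32)/(-2y/25) = 25x/(64y)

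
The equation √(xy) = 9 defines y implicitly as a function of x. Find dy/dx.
Apply d/dx to both sides, remembering that y depends on x. Each occurrence of y therefore brings in a y' = dy/dx via the chain rule.

With F(x, y) equal to the left-hand side minus the right, differentiate F term by term:
  d/dx[√(xy)] = √(xy)(x·y'/2 + y/2)/(xy)
  d/dx[-9] = 0
Adding these up, d/dx[F] = 0 becomes
  (√(xy)/(2x)) + (√(xy)/(2y))·y' = 0,
so isolating y',
  dy/dx = -(√(xy)/(2x))/(√(xy)/(2y)) = -y/x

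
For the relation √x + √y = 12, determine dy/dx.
Take d/dx of both sides. Since y is implicitly a function of x, the chain rule attaches a y' = dy/dx factor whenever we differentiate through y.

Set F(x, y) = (left side) − (right side), so the curve is F = 0. Differentiating each term of F:
  d/dx[√(x)] = 1/(2√(x))
  d/dx[√(y)] = y'/(2√(y))
  d/dx[-12] = 0

Collecting, the y'-free part is the partial derivative in x and the y' coefficient is the partial derivative in y:
  ∂F/∂x = 1/(2√(x))
  ∂F/∂y = 1/(2√(y))

so d/dx[F(x, y(x))] = ∂F/∂x + (∂F/∂y)·y' = 0. Rearranging,
  dy/dx = -(∂F/∂x)/(∂F/∂y) = -(1/(2√(x)))/(1/(2√(y))) = -√(y)/√(x)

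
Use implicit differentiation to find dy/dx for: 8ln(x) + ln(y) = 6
Differentiate the relation implicitly: treat y = y(x) and apply the chain rule, so every y-derivative picks up a y' = dy/dx factor.

With everything moved to the left-hand side, differentiate term by term:
  d/dx[8ln(x)] = 8/x
  d/dx[ln(y)] = y'/y
  d/dx[-6] = 0

Separating the contributions that come from x directly and those that come through y:
  without y':      8/x
  multiplying y':  1/y

so (8/x) + (1/y)·y' = 0, and therefore
  dy/dx = -(8/x)/(1/y) = -8y/x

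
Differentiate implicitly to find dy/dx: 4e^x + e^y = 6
Apply d/dx to both sides, remembering that y depends on x. Each occurrence of y therefore brings in a y' = dy/dx via the chain rule.

With F(x, y) equal to the left-hand side minus the right, differentiate F term by term:
  d/dx[4e^(x)] = 4e^(x)
  d/dx[e^(y)] = y'·e^(y)
  d/dx[-6] = 0
Adding these up, d/dx[F] = 0 becomes
  (4e^(x)) + (e^(y))·y' = 0,
so isolating y',
  dy/dx = -(4e^(x))/(e^(y)) = -4e^(x - y)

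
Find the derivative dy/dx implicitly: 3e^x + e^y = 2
Differentiate the relation implicitly: treat y = y(x) and apply the chain rule, so every y-derivative picks up a y' = dy/dx factor.

With everything moved to the left-hand side, differentiate term by term:
  d/dx[3e^(x)] = 3e^(x)
  d/dx[e^(y)] = y'·e^(y)
  d/dx[-2] = 0

Separating the contributions that come from x directly and those that come through y:
  without y':      3e^(x)
  multiplying y':  e^(y)

so (3e^(x)) + (e^(y))·y' = 0, and therefore
  dy/dx = -(3e^(x))/(e^(y)) = -3e^(x - y)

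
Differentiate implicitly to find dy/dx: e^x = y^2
Apply d/dx to both sides, remembering that y depends on x. Each occurrence of y therefore brings in a y' = dy/dx via the chain rule.

With F(x, y) equal to the left-hand side minus the right, differentiate F term by term:
  d/dx[-y^2] = -2y·y'
  d/dx[e^(x)] = e^(x)
Adding these up, d/dx[F] = 0 becomes
  (e^(x)) + (-2y)·y' = 0,
so isolating y',
  dy/dx = -(e^(x))/(-2y) = e^(x)/(2y)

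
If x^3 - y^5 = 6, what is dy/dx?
Apply d/dx to both sides, remembering that y depends on x. Each occurrence of y therefore brings in a y' = dy/dx via the chain rule.

With F(x, y) equal to the left-hand side minus the right, differentiate F term by term:
  d/dx[x^3] = 3x^2
  d/dx[-y^5] = -5y^4·y'
  d/dx[-6] = 0
Adding these up, d/dx[F] = 0 becomes
  (3x^2) + (-5y^4)·y' = 0,
so isolating y',
  dy/dx = -(3x^2)/(-5y^4) = 3x^2/(5y^4)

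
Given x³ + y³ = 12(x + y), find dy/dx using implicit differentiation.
Apply d/dx to both sides, remembering that y depends on x. Each occurrence of y therefore brings in a y' = dy/dx via the chain rule.

With F(x, y) equal to the left-hand side minus the right, differentiate F term by term:
  d/dx[x^3] = 3x^2
  d/dx[-12x] = -12
  d/dx[y^3] = 3y^2·y'
  d/dx[-12y] = -12·y'
Adding these up, d/dx[F] = 0 becomes
  (3x^2 - 12) + (3y^2 - 12)·y' = 0,
so isolating y',
  dy/dx = -(3x^2 - 12)/(3y^2 - 12) = (4 - x^2)/(y^2 - 4)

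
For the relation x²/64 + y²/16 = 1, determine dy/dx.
Apply d/dx to both sides, remembering that y depends on x. Each occurrence of y therefore brings in a y' = dy/dx via the chain rule.

With F(x, y) equal to the left-hand side minus the right, differentiate F term by term:
  d/dx[x^2/64] = x/32
  d/dx[y^2/16] = y·y'/8
  d/dx[-1] = 0
Adding these up, d/dx[F] = 0 becomes
  (x/32) + (y/8)·y' = 0,
so isolating y',
  dy/dx = -(x/32)/(y/8) = -x/(4y)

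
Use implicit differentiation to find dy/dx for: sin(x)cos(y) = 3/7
Take d/dx of both sides. Since y is implicitly a function of x, the chain rule attaches a y' = dy/dx factor whenever we differentiate through y.

Set F(x, y) = (left side) − (right side), so the curve is F = 0. Differentiating each term of F:
  d/dx[sin(x)·cos(y)] = -y'·sin(x)·sin(y) + cos(x)·cos(y)
  d/dx[-3/7] = 0

Collecting, the y'-free part is the partial derivative in x and the y' coefficient is the partial derivative in y:
  ∂F/∂x = cos(x)·cos(y)
  ∂F/∂y = -sin(x)·sin(y)

so d/dx[F(x, y(x))] = ∂F/∂x + (∂F/∂y)·y' = 0. Rearranging,
  dy/dx = -(∂F/∂x)/(∂F/∂y) = -(cos(x)·cos(y))/(-sin(x)·sin(y)) = 1/(tan(x)·tan(y))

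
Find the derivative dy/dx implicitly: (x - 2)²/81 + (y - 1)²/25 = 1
Apply d/dx to both sides, remembering that y depends on x. Each occurrence of y therefore brings in a y' = dy/dx via the chain rule.

With F(x, y) equal to the left-hand side minus the right, differentiate F term by term:
  d/dx[(x - 2)^2/81] = 2x/81 - 4/81
  d/dx[(y - 1)^2/25] = 2·y'(y - 1)/25
  d/dx[-1] = 0
Adding these up, d/dx[F] = 0 becomes
  (2x/81 - 4/81) + (2y/25 - 2/25)·y' = 0,
so isolating y',
  dy/dx = -(2x/81 - 4/81)/(2y/25 - 2/25)
        = -(2(x - 2)/81)/(2(y - 1)/25) = 25(2 - x)/(81(y - 1))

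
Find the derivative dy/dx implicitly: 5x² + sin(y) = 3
Differentiate both sides with respect to x, treating y as y(x). By the chain rule, any term containing y contributes a factor of y' = dy/dx when we differentiate it.

Move every term to one side and write the relation as F(x, y) = 0. Term by term,
  d/dx[5x^2] = 10x
  d/dx[sin(y)] = y'·cos(y)
  d/dx[-3] = 0

The pieces without y' make up ∂F/∂x and the coefficient of y' is ∂F/∂y:
  ∂F/∂x = 10x,
  ∂F/∂y = cos(y).

Since d/dx[F] = ∂F/∂x + (∂F/∂y)·y' = 0, solve for y':
  (∂F/∂y)·y' = -∂F/∂x
  dy/dx = -(∂F/∂x)/(∂F/∂y) = -(10x)/(cos(y)) = -10x/cos(y)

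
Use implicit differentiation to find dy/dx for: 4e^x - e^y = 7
Take d/dx of both sides. Since y is implicitly a function of x, the chain rule attaches a y' = dy/dx factor whenever we differentiate through y.

Set F(x, y) = (left side) − (right side), so the curve is F = 0. Differentiating each term of F:
  d/dx[4e^(x)] = 4e^(x)
  d/dx[-e^(y)] = -y'·e^(y)
  d/dx[-7] = 0

Collecting, the y'-free part is the partial derivative in x and the y' coefficient is the partial derivative in y:
  ∂F/∂x = 4e^(x)
  ∂F/∂y = -e^(y)

so d/dx[F(x, y(x))] = ∂F/∂x + (∂F/∂y)·y' = 0. Rearranging,
  dy/dx = -(∂F/∂x)/(∂F/∂y) = -(4e^(x))/(-e^(y)) = 4e^(x - y)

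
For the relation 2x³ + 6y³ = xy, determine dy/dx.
Differentiate the relation implicitly: treat y = y(x) and apply the chain rule, so every y-derivative picks up a y' = dy/dx factor.

With everything moved to the left-hand side, differentiate term by term:
  d/dx[2x^3] = 6x^2
  d/dx[-xy] = -x·y' - y
  d/dx[6y^3] = 18y^2·y'

Separating the contributions that come from x directly and those that come through y:
  without y':      6x^2 - y
  multiplying y':  -x + 18y^2

so (6x^2 - y) + (-x + 18y^2)·y' = 0, and therefore
  dy/dx = -(6x^2 - y)/(-x + 18y^2) = (6x^2 - y)/(x - 18y^2)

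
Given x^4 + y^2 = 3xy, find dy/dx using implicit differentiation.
Apply d/dx to both sides, remembering that y depends on x. Each occurrence of y therefore brings in a y' = dy/dx via the chain rule.

With F(x, y) equal to the left-hand side minus the right, differentiate F term by term:
  d/dx[x^4] = 4x^3
  d/dx[-3xy] = -3x·y' - 3y
  d/dx[y^2] = 2y·y'
Adding these up, d/dx[F] = 0 becomes
  (4x^3 - 3y) + (-3x + 2y)·y' = 0,
so isolating y',
  dy/dx = -(4x^3 - 3y)/(-3x + 2y) = (4x^3 - 3y)/(3x - 2y)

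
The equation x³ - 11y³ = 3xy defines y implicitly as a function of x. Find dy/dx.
Differentiate the relation implicitly: treat y = y(x) and apply the chain rule, so every y-derivative picks up a y' = dy/dx factor.

With everything moved to the left-hand side, differentiate term by term:
  d/dx[x^3] = 3x^2
  d/dx[-3xy] = -3x·y' - 3y
  d/dx[-11y^3] = -33y^2·y'

Separating the contributions that come from x directly and those that come through y:
  without y':      3x^2 - 3y
  multiplying y':  -3x - 33y^2

so (3x^2 - 3y) + (-3x - 33y^2)·y' = 0, and therefore
  dy/dx = -(3x^2 - 3y)/(-3x - 33y^2) = (x^2 - y)/(x + 11y^2)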